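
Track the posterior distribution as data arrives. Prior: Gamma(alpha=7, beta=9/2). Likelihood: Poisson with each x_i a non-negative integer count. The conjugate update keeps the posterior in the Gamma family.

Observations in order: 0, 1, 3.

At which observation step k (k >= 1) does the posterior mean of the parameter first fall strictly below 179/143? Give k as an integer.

obs 1: x=0 → posterior Gamma(7, 11/2)
obs 2: x=1 → posterior Gamma(8, 13/2)
obs 3: x=3 → posterior Gamma(11, 15/2)

k = 2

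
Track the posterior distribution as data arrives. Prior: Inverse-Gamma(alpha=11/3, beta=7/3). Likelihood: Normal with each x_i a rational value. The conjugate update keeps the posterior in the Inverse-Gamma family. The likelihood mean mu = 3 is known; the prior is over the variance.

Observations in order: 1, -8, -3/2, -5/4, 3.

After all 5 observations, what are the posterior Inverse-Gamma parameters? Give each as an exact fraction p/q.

obs 1: x=1 → posterior Inverse-Gamma(25/6, 13/3)
obs 2: x=-8 → posterior Inverse-Gamma(14/3, 389/6)
obs 3: x=-3/2 → posterior Inverse-Gamma(31/6, 1799/24)
obs 4: x=-5/4 → posterior Inverse-Gamma(17/3, 8063/96)
obs 5: x=3 → posterior Inverse-Gamma(37/6, 8063/96)

alpha=37/6, beta=8063/96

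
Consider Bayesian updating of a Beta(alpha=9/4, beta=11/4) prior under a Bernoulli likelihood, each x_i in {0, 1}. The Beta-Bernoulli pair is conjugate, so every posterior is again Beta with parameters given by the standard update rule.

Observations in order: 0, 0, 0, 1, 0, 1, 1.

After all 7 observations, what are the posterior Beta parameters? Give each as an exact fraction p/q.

obs 1: x=0 → posterior Beta(9/4, 15/4)
obs 2: x=0 → posterior Beta(9/4, 19/4)
obs 3: x=0 → posterior Beta(9/4, 23/4)
obs 4: x=1 → posterior Beta(13/4, 23/4)
obs 5: x=0 → posterior Beta(13/4, 27/4)
obs 6: x=1 → posterior Beta(17/4, 27/4)
obs 7: x=1 → posterior Beta(21/4, 27/4)

alpha=21/4, beta=27/4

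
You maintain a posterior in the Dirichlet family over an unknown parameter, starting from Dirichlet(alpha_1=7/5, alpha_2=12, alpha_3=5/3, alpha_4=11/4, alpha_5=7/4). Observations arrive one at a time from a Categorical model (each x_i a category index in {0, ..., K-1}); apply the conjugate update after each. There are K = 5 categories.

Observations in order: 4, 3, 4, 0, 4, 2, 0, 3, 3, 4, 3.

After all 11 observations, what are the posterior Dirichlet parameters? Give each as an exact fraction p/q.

alpha_1=17/5, alpha_2=12, alpha_3=8/3, alpha_4=27/4, alpha_5=23/4

obs 1: x=4 → posterior Dirichlet(7/5, 12, 5/3, 11/4, 11/4)
obs 2: x=3 → posterior Dirichlet(7/5, 12, 5/3, 15/4, 11/4)
obs 3: x=4 → posterior Dirichlet(7/5, 12, 5/3, 15/4, 15/4)
obs 4: x=0 → posterior Dirichlet(12/5, 12, 5/3, 15/4, 15/4)
obs 5: x=4 → posterior Dirichlet(12/5, 12, 5/3, 15/4, 19/4)
obs 6: x=2 → posterior Dirichlet(12/5, 12, 8/3, 15/4, 19/4)
obs 7: x=0 → posterior Dirichlet(17/5, 12, 8/3, 15/4, 19/4)
obs 8: x=3 → posterior Dirichlet(17/5, 12, 8/3, 19/4, 19/4)
obs 9: x=3 → posterior Dirichlet(17/5, 12, 8/3, 23/4, 19/4)
obs 10: x=4 → posterior Dirichlet(17/5, 12, 8/3, 23/4, 23/4)
obs 11: x=3 → posterior Dirichlet(17/5, 12, 8/3, 27/4, 23/4)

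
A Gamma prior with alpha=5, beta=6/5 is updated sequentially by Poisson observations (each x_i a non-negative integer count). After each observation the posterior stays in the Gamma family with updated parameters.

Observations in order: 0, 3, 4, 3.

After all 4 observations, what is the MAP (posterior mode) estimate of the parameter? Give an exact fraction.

obs 1: x=0 → posterior Gamma(5, 11/5)
obs 2: x=3 → posterior Gamma(8, 16/5)
obs 3: x=4 → posterior Gamma(12, 21/5)
obs 4: x=3 → posterior Gamma(15, 26/5)

35/13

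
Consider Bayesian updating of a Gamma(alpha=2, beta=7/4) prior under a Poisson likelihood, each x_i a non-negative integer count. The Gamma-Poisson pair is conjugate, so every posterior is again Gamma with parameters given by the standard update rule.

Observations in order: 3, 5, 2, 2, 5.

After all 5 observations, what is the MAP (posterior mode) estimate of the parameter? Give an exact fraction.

8/3

obs 1: x=3 → posterior Gamma(5, 11/4)
obs 2: x=5 → posterior Gamma(10, 15/4)
obs 3: x=2 → posterior Gamma(12, 19/4)
obs 4: x=2 → posterior Gamma(14, 23/4)
obs 5: x=5 → posterior Gamma(19, 27/4)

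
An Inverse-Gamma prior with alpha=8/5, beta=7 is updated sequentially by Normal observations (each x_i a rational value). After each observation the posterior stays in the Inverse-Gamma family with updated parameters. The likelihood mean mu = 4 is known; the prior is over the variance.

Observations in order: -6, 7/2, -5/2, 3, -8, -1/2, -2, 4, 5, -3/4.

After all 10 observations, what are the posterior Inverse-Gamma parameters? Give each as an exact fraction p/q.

obs 1: x=-6 → posterior Inverse-Gamma(21/10, 57)
obs 2: x=7/2 → posterior Inverse-Gamma(13/5, 457/8)
obs 3: x=-5/2 → posterior Inverse-Gamma(31/10, 313/4)
obs 4: x=3 → posterior Inverse-Gamma(18/5, 315/4)
obs 5: x=-8 → posterior Inverse-Gamma(41/10, 603/4)
obs 6: x=-1/2 → posterior Inverse-Gamma(23/5, 1287/8)
obs 7: x=-2 → posterior Inverse-Gamma(51/10, 1431/8)
obs 8: x=4 → posterior Inverse-Gamma(28/5, 1431/8)
obs 9: x=5 → posterior Inverse-Gamma(61/10, 1435/8)
obs 10: x=-3/4 → posterior Inverse-Gamma(33/5, 6101/32)

alpha=33/5, beta=6101/32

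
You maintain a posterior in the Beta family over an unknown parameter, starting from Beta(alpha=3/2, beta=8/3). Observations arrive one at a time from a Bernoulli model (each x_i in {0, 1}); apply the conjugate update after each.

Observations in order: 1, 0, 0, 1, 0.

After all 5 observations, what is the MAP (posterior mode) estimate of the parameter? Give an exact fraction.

obs 1: x=1 → posterior Beta(5/2, 8/3)
obs 2: x=0 → posterior Beta(5/2, 11/3)
obs 3: x=0 → posterior Beta(5/2, 14/3)
obs 4: x=1 → posterior Beta(7/2, 14/3)
obs 5: x=0 → posterior Beta(7/2, 17/3)

15/43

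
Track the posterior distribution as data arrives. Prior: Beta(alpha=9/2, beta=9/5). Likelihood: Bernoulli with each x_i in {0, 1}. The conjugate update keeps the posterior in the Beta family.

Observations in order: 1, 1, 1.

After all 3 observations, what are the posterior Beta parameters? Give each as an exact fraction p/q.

obs 1: x=1 → posterior Beta(11/2, 9/5)
obs 2: x=1 → posterior Beta(13/2, 9/5)
obs 3: x=1 → posterior Beta(15/2, 9/5)

alpha=15/2, beta=9/5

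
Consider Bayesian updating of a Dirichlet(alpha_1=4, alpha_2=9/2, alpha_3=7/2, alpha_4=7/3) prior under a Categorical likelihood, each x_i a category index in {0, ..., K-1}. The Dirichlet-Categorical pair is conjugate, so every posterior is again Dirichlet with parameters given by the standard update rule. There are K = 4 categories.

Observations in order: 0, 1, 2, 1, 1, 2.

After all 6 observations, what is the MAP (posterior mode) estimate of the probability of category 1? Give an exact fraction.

39/98

obs 1: x=0 → posterior Dirichlet(5, 9/2, 7/2, 7/3)
obs 2: x=1 → posterior Dirichlet(5, 11/2, 7/2, 7/3)
obs 3: x=2 → posterior Dirichlet(5, 11/2, 9/2, 7/3)
obs 4: x=1 → posterior Dirichlet(5, 13/2, 9/2, 7/3)
obs 5: x=1 → posterior Dirichlet(5, 15/2, 9/2, 7/3)
obs 6: x=2 → posterior Dirichlet(5, 15/2, 11/2, 7/3)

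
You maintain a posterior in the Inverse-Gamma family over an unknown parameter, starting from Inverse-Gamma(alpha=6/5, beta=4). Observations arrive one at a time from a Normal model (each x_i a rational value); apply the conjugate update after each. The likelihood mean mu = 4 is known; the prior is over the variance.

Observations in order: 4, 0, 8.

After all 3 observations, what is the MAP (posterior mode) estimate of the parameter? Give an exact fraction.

200/37

obs 1: x=4 → posterior Inverse-Gamma(17/10, 4)
obs 2: x=0 → posterior Inverse-Gamma(11/5, 12)
obs 3: x=8 → posterior Inverse-Gamma(27/10, 20)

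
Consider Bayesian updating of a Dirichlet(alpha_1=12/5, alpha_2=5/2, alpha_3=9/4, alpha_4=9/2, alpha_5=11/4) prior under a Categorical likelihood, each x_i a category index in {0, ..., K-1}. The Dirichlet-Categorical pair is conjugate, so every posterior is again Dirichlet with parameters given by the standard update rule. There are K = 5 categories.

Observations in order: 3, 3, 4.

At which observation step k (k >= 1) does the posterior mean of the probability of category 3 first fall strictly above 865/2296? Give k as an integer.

k = 2

obs 1: x=3 → posterior Dirichlet(12/5, 5/2, 9/4, 11/2, 11/4)
obs 2: x=3 → posterior Dirichlet(12/5, 5/2, 9/4, 13/2, 11/4)
obs 3: x=4 → posterior Dirichlet(12/5, 5/2, 9/4, 13/2, 15/4)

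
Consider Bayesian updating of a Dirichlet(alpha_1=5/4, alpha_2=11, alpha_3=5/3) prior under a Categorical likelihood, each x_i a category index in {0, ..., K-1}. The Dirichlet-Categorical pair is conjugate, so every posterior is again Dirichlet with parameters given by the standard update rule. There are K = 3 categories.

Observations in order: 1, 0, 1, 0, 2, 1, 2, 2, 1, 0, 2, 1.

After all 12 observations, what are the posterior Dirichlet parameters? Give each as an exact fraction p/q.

obs 1: x=1 → posterior Dirichlet(5/4, 12, 5/3)
obs 2: x=0 → posterior Dirichlet(9/4, 12, 5/3)
obs 3: x=1 → posterior Dirichlet(9/4, 13, 5/3)
obs 4: x=0 → posterior Dirichlet(13/4, 13, 5/3)
obs 5: x=2 → posterior Dirichlet(13/4, 13, 8/3)
obs 6: x=1 → posterior Dirichlet(13/4, 14, 8/3)
obs 7: x=2 → posterior Dirichlet(13/4, 14, 11/3)
obs 8: x=2 → posterior Dirichlet(13/4, 14, 14/3)
obs 9: x=1 → posterior Dirichlet(13/4, 15, 14/3)
obs 10: x=0 → posterior Dirichlet(17/4, 15, 14/3)
obs 11: x=2 → posterior Dirichlet(17/4, 15, 17/3)
obs 12: x=1 → posterior Dirichlet(17/4, 16, 17/3)

alpha_1=17/4, alpha_2=16, alpha_3=17/3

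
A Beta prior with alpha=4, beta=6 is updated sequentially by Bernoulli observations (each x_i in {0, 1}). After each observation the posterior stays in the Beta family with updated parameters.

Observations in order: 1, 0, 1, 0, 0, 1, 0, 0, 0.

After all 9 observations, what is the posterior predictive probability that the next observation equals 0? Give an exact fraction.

obs 1: x=1 → posterior Beta(5, 6)
obs 2: x=0 → posterior Beta(5, 7)
obs 3: x=1 → posterior Beta(6, 7)
obs 4: x=0 → posterior Beta(6, 8)
obs 5: x=0 → posterior Beta(6, 9)
obs 6: x=1 → posterior Beta(7, 9)
obs 7: x=0 → posterior Beta(7, 10)
obs 8: x=0 → posterior Beta(7, 11)
obs 9: x=0 → posterior Beta(7, 12)

12/19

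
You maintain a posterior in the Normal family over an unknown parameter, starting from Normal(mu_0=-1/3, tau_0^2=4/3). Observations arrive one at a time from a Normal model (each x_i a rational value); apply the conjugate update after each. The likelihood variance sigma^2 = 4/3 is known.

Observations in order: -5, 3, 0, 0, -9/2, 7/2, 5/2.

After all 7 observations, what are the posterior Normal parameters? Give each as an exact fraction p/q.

obs 1: x=-5 → posterior Normal(-8/3, 2/3)
obs 2: x=3 → posterior Normal(-7/9, 4/9)
obs 3: x=0 → posterior Normal(-7/12, 1/3)
obs 4: x=0 → posterior Normal(-7/15, 4/15)
obs 5: x=-9/2 → posterior Normal(-41/36, 2/9)
obs 6: x=7/2 → posterior Normal(-10/21, 4/21)
obs 7: x=5/2 → posterior Normal(-5/48, 1/6)

mu_0=-5/48, tau_0^2=1/6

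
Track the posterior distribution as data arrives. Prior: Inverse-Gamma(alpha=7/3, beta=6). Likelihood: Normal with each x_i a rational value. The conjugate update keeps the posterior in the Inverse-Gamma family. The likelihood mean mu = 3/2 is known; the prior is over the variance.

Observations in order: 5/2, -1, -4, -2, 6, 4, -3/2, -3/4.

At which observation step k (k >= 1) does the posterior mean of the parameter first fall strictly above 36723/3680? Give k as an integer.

obs 1: x=5/2 → posterior Inverse-Gamma(17/6, 13/2)
obs 2: x=-1 → posterior Inverse-Gamma(10/3, 77/8)
obs 3: x=-4 → posterior Inverse-Gamma(23/6, 99/4)
obs 4: x=-2 → posterior Inverse-Gamma(13/3, 247/8)
obs 5: x=6 → posterior Inverse-Gamma(29/6, 41)
obs 6: x=4 → posterior Inverse-Gamma(16/3, 353/8)
obs 7: x=-3/2 → posterior Inverse-Gamma(35/6, 389/8)
obs 8: x=-3/4 → posterior Inverse-Gamma(19/3, 1637/32)

k = 5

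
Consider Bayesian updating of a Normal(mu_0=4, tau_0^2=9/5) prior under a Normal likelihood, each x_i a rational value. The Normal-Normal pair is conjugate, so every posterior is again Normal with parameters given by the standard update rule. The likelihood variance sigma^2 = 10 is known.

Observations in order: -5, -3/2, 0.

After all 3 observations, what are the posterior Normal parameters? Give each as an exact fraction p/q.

obs 1: x=-5 → posterior Normal(155/59, 90/59)
obs 2: x=-3/2 → posterior Normal(283/136, 45/34)
obs 3: x=0 → posterior Normal(283/154, 90/77)

mu_0=283/154, tau_0^2=90/77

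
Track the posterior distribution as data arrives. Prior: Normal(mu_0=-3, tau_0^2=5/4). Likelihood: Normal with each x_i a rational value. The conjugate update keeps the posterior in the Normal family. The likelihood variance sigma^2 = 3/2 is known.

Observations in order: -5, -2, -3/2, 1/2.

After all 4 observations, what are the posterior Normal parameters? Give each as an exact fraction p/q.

mu_0=-29/13, tau_0^2=15/52

obs 1: x=-5 → posterior Normal(-43/11, 15/22)
obs 2: x=-2 → posterior Normal(-53/16, 15/32)
obs 3: x=-3/2 → posterior Normal(-121/42, 5/14)
obs 4: x=1/2 → posterior Normal(-29/13, 15/52)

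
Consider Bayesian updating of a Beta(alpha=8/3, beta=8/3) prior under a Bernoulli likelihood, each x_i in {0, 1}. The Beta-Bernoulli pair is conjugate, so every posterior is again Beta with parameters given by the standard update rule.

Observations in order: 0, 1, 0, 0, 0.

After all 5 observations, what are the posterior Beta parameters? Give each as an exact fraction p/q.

alpha=11/3, beta=20/3

obs 1: x=0 → posterior Beta(8/3, 11/3)
obs 2: x=1 → posterior Beta(11/3, 11/3)
obs 3: x=0 → posterior Beta(11/3, 14/3)
obs 4: x=0 → posterior Beta(11/3, 17/3)
obs 5: x=0 → posterior Beta(11/3, 20/3)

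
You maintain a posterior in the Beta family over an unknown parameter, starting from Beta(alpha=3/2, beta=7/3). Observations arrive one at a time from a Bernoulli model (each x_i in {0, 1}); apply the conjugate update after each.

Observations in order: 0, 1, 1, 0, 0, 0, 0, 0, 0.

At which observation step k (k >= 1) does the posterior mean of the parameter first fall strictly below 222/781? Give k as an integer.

obs 1: x=0 → posterior Beta(3/2, 10/3)
obs 2: x=1 → posterior Beta(5/2, 10/3)
obs 3: x=1 → posterior Beta(7/2, 10/3)
obs 4: x=0 → posterior Beta(7/2, 13/3)
obs 5: x=0 → posterior Beta(7/2, 16/3)
obs 6: x=0 → posterior Beta(7/2, 19/3)
obs 7: x=0 → posterior Beta(7/2, 22/3)
obs 8: x=0 → posterior Beta(7/2, 25/3)
obs 9: x=0 → posterior Beta(7/2, 28/3)

k = 9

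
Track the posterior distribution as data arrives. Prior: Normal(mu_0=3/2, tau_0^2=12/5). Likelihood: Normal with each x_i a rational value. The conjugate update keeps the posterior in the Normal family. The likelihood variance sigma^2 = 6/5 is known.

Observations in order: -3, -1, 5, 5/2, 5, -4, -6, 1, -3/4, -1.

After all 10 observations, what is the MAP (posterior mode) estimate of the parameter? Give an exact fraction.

obs 1: x=-3 → posterior Normal(-3/2, 4/5)
obs 2: x=-1 → posterior Normal(-13/10, 12/25)
obs 3: x=5 → posterior Normal(1/2, 12/35)
obs 4: x=5/2 → posterior Normal(17/18, 4/15)
obs 5: x=5 → posterior Normal(37/22, 12/55)
obs 6: x=-4 → posterior Normal(21/26, 12/65)
obs 7: x=-6 → posterior Normal(-1/10, 4/25)
obs 8: x=1 → posterior Normal(1/34, 12/85)
obs 9: x=-3/4 → posterior Normal(-1/19, 12/95)
obs 10: x=-1 → posterior Normal(-1/7, 4/35)

-1/7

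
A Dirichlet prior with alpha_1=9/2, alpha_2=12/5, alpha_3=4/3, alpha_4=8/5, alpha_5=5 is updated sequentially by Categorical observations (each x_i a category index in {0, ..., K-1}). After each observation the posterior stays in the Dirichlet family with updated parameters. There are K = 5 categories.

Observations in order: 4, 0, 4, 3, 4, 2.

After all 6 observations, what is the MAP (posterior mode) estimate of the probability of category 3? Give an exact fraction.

48/475

obs 1: x=4 → posterior Dirichlet(9/2, 12/5, 4/3, 8/5, 6)
obs 2: x=0 → posterior Dirichlet(11/2, 12/5, 4/3, 8/5, 6)
obs 3: x=4 → posterior Dirichlet(11/2, 12/5, 4/3, 8/5, 7)
obs 4: x=3 → posterior Dirichlet(11/2, 12/5, 4/3, 13/5, 7)
obs 5: x=4 → posterior Dirichlet(11/2, 12/5, 4/3, 13/5, 8)
obs 6: x=2 → posterior Dirichlet(11/2, 12/5, 7/3, 13/5, 8)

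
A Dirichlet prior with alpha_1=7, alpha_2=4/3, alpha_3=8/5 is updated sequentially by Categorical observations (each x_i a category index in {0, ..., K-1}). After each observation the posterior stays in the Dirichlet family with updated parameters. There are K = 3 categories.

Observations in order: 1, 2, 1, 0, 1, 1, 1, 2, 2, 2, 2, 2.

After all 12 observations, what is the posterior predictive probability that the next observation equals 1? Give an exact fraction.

obs 1: x=1 → posterior Dirichlet(7, 7/3, 8/5)
obs 2: x=2 → posterior Dirichlet(7, 7/3, 13/5)
obs 3: x=1 → posterior Dirichlet(7, 10/3, 13/5)
obs 4: x=0 → posterior Dirichlet(8, 10/3, 13/5)
obs 5: x=1 → posterior Dirichlet(8, 13/3, 13/5)
obs 6: x=1 → posterior Dirichlet(8, 16/3, 13/5)
obs 7: x=1 → posterior Dirichlet(8, 19/3, 13/5)
obs 8: x=2 → posterior Dirichlet(8, 19/3, 18/5)
obs 9: x=2 → posterior Dirichlet(8, 19/3, 23/5)
obs 10: x=2 → posterior Dirichlet(8, 19/3, 28/5)
obs 11: x=2 → posterior Dirichlet(8, 19/3, 33/5)
obs 12: x=2 → posterior Dirichlet(8, 19/3, 38/5)

95/329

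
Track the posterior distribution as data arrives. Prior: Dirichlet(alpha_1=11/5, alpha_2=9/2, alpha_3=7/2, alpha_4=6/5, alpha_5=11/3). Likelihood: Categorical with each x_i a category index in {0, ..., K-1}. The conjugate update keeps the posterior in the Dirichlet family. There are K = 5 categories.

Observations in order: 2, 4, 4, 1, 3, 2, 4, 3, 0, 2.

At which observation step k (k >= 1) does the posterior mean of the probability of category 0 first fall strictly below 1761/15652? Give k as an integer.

obs 1: x=2 → posterior Dirichlet(11/5, 9/2, 9/2, 6/5, 11/3)
obs 2: x=4 → posterior Dirichlet(11/5, 9/2, 9/2, 6/5, 14/3)
obs 3: x=4 → posterior Dirichlet(11/5, 9/2, 9/2, 6/5, 17/3)
obs 4: x=1 → posterior Dirichlet(11/5, 11/2, 9/2, 6/5, 17/3)
obs 5: x=3 → posterior Dirichlet(11/5, 11/2, 9/2, 11/5, 17/3)
obs 6: x=2 → posterior Dirichlet(11/5, 11/2, 11/2, 11/5, 17/3)
obs 7: x=4 → posterior Dirichlet(11/5, 11/2, 11/2, 11/5, 20/3)
obs 8: x=3 → posterior Dirichlet(11/5, 11/2, 11/2, 16/5, 20/3)
obs 9: x=0 → posterior Dirichlet(16/5, 11/2, 11/2, 16/5, 20/3)
obs 10: x=2 → posterior Dirichlet(16/5, 11/2, 13/2, 16/5, 20/3)

k = 5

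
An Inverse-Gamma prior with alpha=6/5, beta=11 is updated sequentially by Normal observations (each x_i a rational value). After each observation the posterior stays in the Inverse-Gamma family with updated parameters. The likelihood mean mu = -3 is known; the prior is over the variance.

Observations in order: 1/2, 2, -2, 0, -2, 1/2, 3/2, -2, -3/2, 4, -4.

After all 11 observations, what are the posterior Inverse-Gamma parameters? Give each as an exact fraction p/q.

obs 1: x=1/2 → posterior Inverse-Gamma(17/10, 137/8)
obs 2: x=2 → posterior Inverse-Gamma(11/5, 237/8)
obs 3: x=-2 → posterior Inverse-Gamma(27/10, 241/8)
obs 4: x=0 → posterior Inverse-Gamma(16/5, 277/8)
obs 5: x=-2 → posterior Inverse-Gamma(37/10, 281/8)
obs 6: x=1/2 → posterior Inverse-Gamma(21/5, 165/4)
obs 7: x=3/2 → posterior Inverse-Gamma(47/10, 411/8)
obs 8: x=-2 → posterior Inverse-Gamma(26/5, 415/8)
obs 9: x=-3/2 → posterior Inverse-Gamma(57/10, 53)
obs 10: x=4 → posterior Inverse-Gamma(31/5, 155/2)
obs 11: x=-4 → posterior Inverse-Gamma(67/10, 78)

alpha=67/10, beta=78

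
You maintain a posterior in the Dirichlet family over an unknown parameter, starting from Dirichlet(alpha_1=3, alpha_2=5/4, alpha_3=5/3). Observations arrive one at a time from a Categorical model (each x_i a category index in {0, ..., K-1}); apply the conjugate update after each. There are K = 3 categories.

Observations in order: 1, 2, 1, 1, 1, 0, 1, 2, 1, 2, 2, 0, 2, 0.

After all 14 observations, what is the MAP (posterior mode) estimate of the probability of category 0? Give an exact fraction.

obs 1: x=1 → posterior Dirichlet(3, 9/4, 5/3)
obs 2: x=2 → posterior Dirichlet(3, 9/4, 8/3)
obs 3: x=1 → posterior Dirichlet(3, 13/4, 8/3)
obs 4: x=1 → posterior Dirichlet(3, 17/4, 8/3)
obs 5: x=1 → posterior Dirichlet(3, 21/4, 8/3)
obs 6: x=0 → posterior Dirichlet(4, 21/4, 8/3)
obs 7: x=1 → posterior Dirichlet(4, 25/4, 8/3)
obs 8: x=2 → posterior Dirichlet(4, 25/4, 11/3)
obs 9: x=1 → posterior Dirichlet(4, 29/4, 11/3)
obs 10: x=2 → posterior Dirichlet(4, 29/4, 14/3)
obs 11: x=2 → posterior Dirichlet(4, 29/4, 17/3)
obs 12: x=0 → posterior Dirichlet(5, 29/4, 17/3)
obs 13: x=2 → posterior Dirichlet(5, 29/4, 20/3)
obs 14: x=0 → posterior Dirichlet(6, 29/4, 20/3)

60/203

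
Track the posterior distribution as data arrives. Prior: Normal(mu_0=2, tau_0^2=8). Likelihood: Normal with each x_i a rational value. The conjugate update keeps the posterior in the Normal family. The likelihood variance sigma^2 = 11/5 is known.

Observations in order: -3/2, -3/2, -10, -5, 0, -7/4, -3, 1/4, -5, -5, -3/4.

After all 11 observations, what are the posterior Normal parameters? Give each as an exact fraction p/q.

mu_0=-1308/451, tau_0^2=8/41

obs 1: x=-3/2 → posterior Normal(-38/51, 88/51)
obs 2: x=-3/2 → posterior Normal(-14/13, 88/91)
obs 3: x=-10 → posterior Normal(-498/131, 88/131)
obs 4: x=-5 → posterior Normal(-698/171, 88/171)
obs 5: x=0 → posterior Normal(-698/211, 88/211)
obs 6: x=-7/4 → posterior Normal(-768/251, 88/251)
obs 7: x=-3 → posterior Normal(-296/97, 88/291)
obs 8: x=1/4 → posterior Normal(-878/331, 88/331)
obs 9: x=-5 → posterior Normal(-154/53, 88/371)
obs 10: x=-5 → posterior Normal(-426/137, 88/411)
obs 11: x=-3/4 → posterior Normal(-1308/451, 8/41)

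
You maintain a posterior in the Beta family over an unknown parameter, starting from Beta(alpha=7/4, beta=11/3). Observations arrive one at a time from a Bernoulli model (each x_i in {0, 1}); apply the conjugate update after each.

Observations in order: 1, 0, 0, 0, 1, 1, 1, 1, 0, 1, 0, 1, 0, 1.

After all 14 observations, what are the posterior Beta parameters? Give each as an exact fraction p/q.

alpha=39/4, beta=29/3

obs 1: x=1 → posterior Beta(11/4, 11/3)
obs 2: x=0 → posterior Beta(11/4, 14/3)
obs 3: x=0 → posterior Beta(11/4, 17/3)
obs 4: x=0 → posterior Beta(11/4, 20/3)
obs 5: x=1 → posterior Beta(15/4, 20/3)
obs 6: x=1 → posterior Beta(19/4, 20/3)
obs 7: x=1 → posterior Beta(23/4, 20/3)
obs 8: x=1 → posterior Beta(27/4, 20/3)
obs 9: x=0 → posterior Beta(27/4, 23/3)
obs 10: x=1 → posterior Beta(31/4, 23/3)
obs 11: x=0 → posterior Beta(31/4, 26/3)
obs 12: x=1 → posterior Beta(35/4, 26/3)
obs 13: x=0 → posterior Beta(35/4, 29/3)
obs 14: x=1 → posterior Beta(39/4, 29/3)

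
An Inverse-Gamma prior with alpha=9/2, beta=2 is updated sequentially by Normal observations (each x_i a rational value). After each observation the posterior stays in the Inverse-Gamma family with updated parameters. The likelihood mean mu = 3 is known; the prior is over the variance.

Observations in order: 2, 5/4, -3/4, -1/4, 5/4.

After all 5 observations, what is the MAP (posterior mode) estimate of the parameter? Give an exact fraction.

obs 1: x=2 → posterior Inverse-Gamma(5, 5/2)
obs 2: x=5/4 → posterior Inverse-Gamma(11/2, 129/32)
obs 3: x=-3/4 → posterior Inverse-Gamma(6, 177/16)
obs 4: x=-1/4 → posterior Inverse-Gamma(13/2, 523/32)
obs 5: x=5/4 → posterior Inverse-Gamma(7, 143/8)

143/64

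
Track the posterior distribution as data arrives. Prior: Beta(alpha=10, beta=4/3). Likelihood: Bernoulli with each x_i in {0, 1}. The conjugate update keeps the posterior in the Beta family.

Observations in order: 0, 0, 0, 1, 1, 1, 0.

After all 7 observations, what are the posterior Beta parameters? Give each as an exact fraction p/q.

alpha=13, beta=16/3

obs 1: x=0 → posterior Beta(10, 7/3)
obs 2: x=0 → posterior Beta(10, 10/3)
obs 3: x=0 → posterior Beta(10, 13/3)
obs 4: x=1 → posterior Beta(11, 13/3)
obs 5: x=1 → posterior Beta(12, 13/3)
obs 6: x=1 → posterior Beta(13, 13/3)
obs 7: x=0 → posterior Beta(13, 16/3)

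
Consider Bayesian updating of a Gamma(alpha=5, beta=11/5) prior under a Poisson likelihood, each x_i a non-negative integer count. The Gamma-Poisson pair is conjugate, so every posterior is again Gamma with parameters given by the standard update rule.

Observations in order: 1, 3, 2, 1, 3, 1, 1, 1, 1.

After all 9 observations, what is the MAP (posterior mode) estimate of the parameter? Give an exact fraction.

45/28

obs 1: x=1 → posterior Gamma(6, 16/5)
obs 2: x=3 → posterior Gamma(9, 21/5)
obs 3: x=2 → posterior Gamma(11, 26/5)
obs 4: x=1 → posterior Gamma(12, 31/5)
obs 5: x=3 → posterior Gamma(15, 36/5)
obs 6: x=1 → posterior Gamma(16, 41/5)
obs 7: x=1 → posterior Gamma(17, 46/5)
obs 8: x=1 → posterior Gamma(18, 51/5)
obs 9: x=1 → posterior Gamma(19, 56/5)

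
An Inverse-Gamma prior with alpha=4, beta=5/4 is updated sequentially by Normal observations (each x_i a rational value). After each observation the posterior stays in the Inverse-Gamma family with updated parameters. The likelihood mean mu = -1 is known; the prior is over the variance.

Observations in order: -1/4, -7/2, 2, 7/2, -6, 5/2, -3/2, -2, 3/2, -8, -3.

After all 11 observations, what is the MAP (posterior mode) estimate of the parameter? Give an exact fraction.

727/112

obs 1: x=-1/4 → posterior Inverse-Gamma(9/2, 49/32)
obs 2: x=-7/2 → posterior Inverse-Gamma(5, 149/32)
obs 3: x=2 → posterior Inverse-Gamma(11/2, 293/32)
obs 4: x=7/2 → posterior Inverse-Gamma(6, 617/32)
obs 5: x=-6 → posterior Inverse-Gamma(13/2, 1017/32)
obs 6: x=5/2 → posterior Inverse-Gamma(7, 1213/32)
obs 7: x=-3/2 → posterior Inverse-Gamma(15/2, 1217/32)
obs 8: x=-2 → posterior Inverse-Gamma(8, 1233/32)
obs 9: x=3/2 → posterior Inverse-Gamma(17/2, 1333/32)
obs 10: x=-8 → posterior Inverse-Gamma(9, 2117/32)
obs 11: x=-3 → posterior Inverse-Gamma(19/2, 2181/32)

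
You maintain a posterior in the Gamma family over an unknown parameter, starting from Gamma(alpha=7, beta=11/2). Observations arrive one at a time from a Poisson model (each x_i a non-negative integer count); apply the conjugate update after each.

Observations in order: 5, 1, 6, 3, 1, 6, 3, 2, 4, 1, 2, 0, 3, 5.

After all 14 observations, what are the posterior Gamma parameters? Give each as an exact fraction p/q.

obs 1: x=5 → posterior Gamma(12, 13/2)
obs 2: x=1 → posterior Gamma(13, 15/2)
obs 3: x=6 → posterior Gamma(19, 17/2)
obs 4: x=3 → posterior Gamma(22, 19/2)
obs 5: x=1 → posterior Gamma(23, 21/2)
obs 6: x=6 → posterior Gamma(29, 23/2)
obs 7: x=3 → posterior Gamma(32, 25/2)
obs 8: x=2 → posterior Gamma(34, 27/2)
obs 9: x=4 → posterior Gamma(38, 29/2)
obs 10: x=1 → posterior Gamma(39, 31/2)
obs 11: x=2 → posterior Gamma(41, 33/2)
obs 12: x=0 → posterior Gamma(41, 35/2)
obs 13: x=3 → posterior Gamma(44, 37/2)
obs 14: x=5 → posterior Gamma(49, 39/2)

alpha=49, beta=39/2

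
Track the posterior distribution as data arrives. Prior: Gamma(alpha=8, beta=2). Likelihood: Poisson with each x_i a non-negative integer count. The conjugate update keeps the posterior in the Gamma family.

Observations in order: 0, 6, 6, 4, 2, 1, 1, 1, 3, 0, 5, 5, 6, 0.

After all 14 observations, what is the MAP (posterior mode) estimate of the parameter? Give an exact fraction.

47/16

obs 1: x=0 → posterior Gamma(8, 3)
obs 2: x=6 → posterior Gamma(14, 4)
obs 3: x=6 → posterior Gamma(20, 5)
obs 4: x=4 → posterior Gamma(24, 6)
obs 5: x=2 → posterior Gamma(26, 7)
obs 6: x=1 → posterior Gamma(27, 8)
obs 7: x=1 → posterior Gamma(28, 9)
obs 8: x=1 → posterior Gamma(29, 10)
obs 9: x=3 → posterior Gamma(32, 11)
obs 10: x=0 → posterior Gamma(32, 12)
obs 11: x=5 → posterior Gamma(37, 13)
obs 12: x=5 → posterior Gamma(42, 14)
obs 13: x=6 → posterior Gamma(48, 15)
obs 14: x=0 → posterior Gamma(48, 16)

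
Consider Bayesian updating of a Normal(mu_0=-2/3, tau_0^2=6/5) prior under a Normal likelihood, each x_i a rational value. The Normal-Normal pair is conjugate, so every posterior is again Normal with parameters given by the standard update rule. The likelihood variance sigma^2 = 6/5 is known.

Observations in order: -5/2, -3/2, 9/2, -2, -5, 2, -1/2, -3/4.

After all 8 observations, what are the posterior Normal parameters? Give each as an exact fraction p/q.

obs 1: x=-5/2 → posterior Normal(-19/12, 3/5)
obs 2: x=-3/2 → posterior Normal(-14/9, 2/5)
obs 3: x=9/2 → posterior Normal(-1/24, 3/10)
obs 4: x=-2 → posterior Normal(-13/30, 6/25)
obs 5: x=-5 → posterior Normal(-43/36, 1/5)
obs 6: x=2 → posterior Normal(-31/42, 6/35)
obs 7: x=-1/2 → posterior Normal(-17/24, 3/20)
obs 8: x=-3/4 → posterior Normal(-77/108, 2/15)

mu_0=-77/108, tau_0^2=2/15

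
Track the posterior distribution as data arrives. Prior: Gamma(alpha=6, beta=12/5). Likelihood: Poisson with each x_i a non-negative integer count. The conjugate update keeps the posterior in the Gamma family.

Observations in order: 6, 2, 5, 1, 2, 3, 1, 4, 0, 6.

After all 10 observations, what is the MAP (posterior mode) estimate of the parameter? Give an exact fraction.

obs 1: x=6 → posterior Gamma(12, 17/5)
obs 2: x=2 → posterior Gamma(14, 22/5)
obs 3: x=5 → posterior Gamma(19, 27/5)
obs 4: x=1 → posterior Gamma(20, 32/5)
obs 5: x=2 → posterior Gamma(22, 37/5)
obs 6: x=3 → posterior Gamma(25, 42/5)
obs 7: x=1 → posterior Gamma(26, 47/5)
obs 8: x=4 → posterior Gamma(30, 52/5)
obs 9: x=0 → posterior Gamma(30, 57/5)
obs 10: x=6 → posterior Gamma(36, 62/5)

175/62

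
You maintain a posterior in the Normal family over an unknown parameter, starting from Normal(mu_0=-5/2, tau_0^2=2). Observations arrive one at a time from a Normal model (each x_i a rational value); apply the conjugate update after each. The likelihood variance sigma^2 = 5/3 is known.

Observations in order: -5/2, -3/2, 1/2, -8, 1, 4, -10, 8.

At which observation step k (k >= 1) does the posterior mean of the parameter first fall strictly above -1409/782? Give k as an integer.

obs 1: x=-5/2 → posterior Normal(-5/2, 10/11)
obs 2: x=-3/2 → posterior Normal(-73/34, 10/17)
obs 3: x=1/2 → posterior Normal(-67/46, 10/23)
obs 4: x=-8 → posterior Normal(-163/58, 10/29)
obs 5: x=1 → posterior Normal(-151/70, 2/7)
obs 6: x=4 → posterior Normal(-103/82, 10/41)
obs 7: x=-10 → posterior Normal(-223/94, 10/47)
obs 8: x=8 → posterior Normal(-127/106, 10/53)

k = 3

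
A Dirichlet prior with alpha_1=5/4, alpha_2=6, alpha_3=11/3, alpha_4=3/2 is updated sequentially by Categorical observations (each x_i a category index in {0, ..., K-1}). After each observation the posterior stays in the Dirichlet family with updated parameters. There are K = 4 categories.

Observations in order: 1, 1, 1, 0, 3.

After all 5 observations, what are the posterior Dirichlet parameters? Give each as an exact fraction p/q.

alpha_1=9/4, alpha_2=9, alpha_3=11/3, alpha_4=5/2

obs 1: x=1 → posterior Dirichlet(5/4, 7, 11/3, 3/2)
obs 2: x=1 → posterior Dirichlet(5/4, 8, 11/3, 3/2)
obs 3: x=1 → posterior Dirichlet(5/4, 9, 11/3, 3/2)
obs 4: x=0 → posterior Dirichlet(9/4, 9, 11/3, 3/2)
obs 5: x=3 → posterior Dirichlet(9/4, 9, 11/3, 5/2)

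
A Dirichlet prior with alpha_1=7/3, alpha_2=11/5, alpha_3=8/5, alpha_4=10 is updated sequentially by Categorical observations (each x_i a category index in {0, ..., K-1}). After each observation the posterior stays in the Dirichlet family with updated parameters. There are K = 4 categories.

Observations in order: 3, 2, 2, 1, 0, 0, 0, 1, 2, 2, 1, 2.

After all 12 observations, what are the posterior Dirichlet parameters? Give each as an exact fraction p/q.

obs 1: x=3 → posterior Dirichlet(7/3, 11/5, 8/5, 11)
obs 2: x=2 → posterior Dirichlet(7/3, 11/5, 13/5, 11)
obs 3: x=2 → posterior Dirichlet(7/3, 11/5, 18/5, 11)
obs 4: x=1 → posterior Dirichlet(7/3, 16/5, 18/5, 11)
obs 5: x=0 → posterior Dirichlet(10/3, 16/5, 18/5, 11)
obs 6: x=0 → posterior Dirichlet(13/3, 16/5, 18/5, 11)
obs 7: x=0 → posterior Dirichlet(16/3, 16/5, 18/5, 11)
obs 8: x=1 → posterior Dirichlet(16/3, 21/5, 18/5, 11)
obs 9: x=2 → posterior Dirichlet(16/3, 21/5, 23/5, 11)
obs 10: x=2 → posterior Dirichlet(16/3, 21/5, 28/5, 11)
obs 11: x=1 → posterior Dirichlet(16/3, 26/5, 28/5, 11)
obs 12: x=2 → posterior Dirichlet(16/3, 26/5, 33/5, 11)

alpha_1=16/3, alpha_2=26/5, alpha_3=33/5, alpha_4=11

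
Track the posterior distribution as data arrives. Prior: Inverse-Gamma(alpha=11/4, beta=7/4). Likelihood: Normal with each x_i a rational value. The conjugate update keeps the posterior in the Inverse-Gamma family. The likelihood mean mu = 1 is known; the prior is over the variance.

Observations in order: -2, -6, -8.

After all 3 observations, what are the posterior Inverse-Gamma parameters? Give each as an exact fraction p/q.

obs 1: x=-2 → posterior Inverse-Gamma(13/4, 25/4)
obs 2: x=-6 → posterior Inverse-Gamma(15/4, 123/4)
obs 3: x=-8 → posterior Inverse-Gamma(17/4, 285/4)

alpha=17/4, beta=285/4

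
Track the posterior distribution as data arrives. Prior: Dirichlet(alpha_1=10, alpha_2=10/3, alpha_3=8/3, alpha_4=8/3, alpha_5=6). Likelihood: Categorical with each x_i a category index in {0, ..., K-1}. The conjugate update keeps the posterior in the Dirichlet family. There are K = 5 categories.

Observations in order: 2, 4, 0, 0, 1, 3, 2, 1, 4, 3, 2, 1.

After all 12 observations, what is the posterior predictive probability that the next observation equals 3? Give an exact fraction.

7/55

obs 1: x=2 → posterior Dirichlet(10, 10/3, 11/3, 8/3, 6)
obs 2: x=4 → posterior Dirichlet(10, 10/3, 11/3, 8/3, 7)
obs 3: x=0 → posterior Dirichlet(11, 10/3, 11/3, 8/3, 7)
obs 4: x=0 → posterior Dirichlet(12, 10/3, 11/3, 8/3, 7)
obs 5: x=1 → posterior Dirichlet(12, 13/3, 11/3, 8/3, 7)
obs 6: x=3 → posterior Dirichlet(12, 13/3, 11/3, 11/3, 7)
obs 7: x=2 → posterior Dirichlet(12, 13/3, 14/3, 11/3, 7)
obs 8: x=1 → posterior Dirichlet(12, 16/3, 14/3, 11/3, 7)
obs 9: x=4 → posterior Dirichlet(12, 16/3, 14/3, 11/3, 8)
obs 10: x=3 → posterior Dirichlet(12, 16/3, 14/3, 14/3, 8)
obs 11: x=2 → posterior Dirichlet(12, 16/3, 17/3, 14/3, 8)
obs 12: x=1 → posterior Dirichlet(12, 19/3, 17/3, 14/3, 8)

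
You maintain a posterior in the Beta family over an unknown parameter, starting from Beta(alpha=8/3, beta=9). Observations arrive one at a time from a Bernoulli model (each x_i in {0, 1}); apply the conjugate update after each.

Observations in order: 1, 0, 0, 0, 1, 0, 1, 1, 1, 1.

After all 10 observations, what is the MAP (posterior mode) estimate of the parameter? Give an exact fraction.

obs 1: x=1 → posterior Beta(11/3, 9)
obs 2: x=0 → posterior Beta(11/3, 10)
obs 3: x=0 → posterior Beta(11/3, 11)
obs 4: x=0 → posterior Beta(11/3, 12)
obs 5: x=1 → posterior Beta(14/3, 12)
obs 6: x=0 → posterior Beta(14/3, 13)
obs 7: x=1 → posterior Beta(17/3, 13)
obs 8: x=1 → posterior Beta(20/3, 13)
obs 9: x=1 → posterior Beta(23/3, 13)
obs 10: x=1 → posterior Beta(26/3, 13)

23/59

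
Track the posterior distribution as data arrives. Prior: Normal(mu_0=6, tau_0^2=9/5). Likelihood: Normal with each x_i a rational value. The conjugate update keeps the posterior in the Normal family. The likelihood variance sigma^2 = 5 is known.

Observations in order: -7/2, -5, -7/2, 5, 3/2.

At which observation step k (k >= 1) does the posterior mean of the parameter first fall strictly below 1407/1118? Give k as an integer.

k = 3

obs 1: x=-7/2 → posterior Normal(237/68, 45/34)
obs 2: x=-5 → posterior Normal(147/86, 45/43)
obs 3: x=-7/2 → posterior Normal(21/26, 45/52)
obs 4: x=5 → posterior Normal(87/61, 45/61)
obs 5: x=3/2 → posterior Normal(201/140, 9/14)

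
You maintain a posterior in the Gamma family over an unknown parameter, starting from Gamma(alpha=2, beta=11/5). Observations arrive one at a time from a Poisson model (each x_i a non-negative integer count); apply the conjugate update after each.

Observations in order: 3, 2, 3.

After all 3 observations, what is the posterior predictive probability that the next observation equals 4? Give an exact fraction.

63084045870102400000/756943935220796320321

obs 1: x=3 → posterior Gamma(5, 16/5)
obs 2: x=2 → posterior Gamma(7, 21/5)
obs 3: x=3 → posterior Gamma(10, 26/5)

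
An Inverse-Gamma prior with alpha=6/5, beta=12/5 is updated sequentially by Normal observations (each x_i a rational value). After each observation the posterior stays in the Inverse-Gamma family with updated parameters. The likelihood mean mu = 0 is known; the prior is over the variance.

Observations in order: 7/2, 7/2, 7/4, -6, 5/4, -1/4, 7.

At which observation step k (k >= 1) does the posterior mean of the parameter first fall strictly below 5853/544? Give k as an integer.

k = 3

obs 1: x=7/2 → posterior Inverse-Gamma(17/10, 341/40)
obs 2: x=7/2 → posterior Inverse-Gamma(11/5, 293/20)
obs 3: x=7/4 → posterior Inverse-Gamma(27/10, 2589/160)
obs 4: x=-6 → posterior Inverse-Gamma(16/5, 5469/160)
obs 5: x=5/4 → posterior Inverse-Gamma(37/10, 2797/80)
obs 6: x=-1/4 → posterior Inverse-Gamma(21/5, 5599/160)
obs 7: x=7 → posterior Inverse-Gamma(47/10, 9519/160)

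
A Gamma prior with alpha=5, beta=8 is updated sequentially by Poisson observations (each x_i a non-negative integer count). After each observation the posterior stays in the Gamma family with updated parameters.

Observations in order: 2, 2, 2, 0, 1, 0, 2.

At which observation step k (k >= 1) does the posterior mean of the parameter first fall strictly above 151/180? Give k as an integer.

obs 1: x=2 → posterior Gamma(7, 9)
obs 2: x=2 → posterior Gamma(9, 10)
obs 3: x=2 → posterior Gamma(11, 11)
obs 4: x=0 → posterior Gamma(11, 12)
obs 5: x=1 → posterior Gamma(12, 13)
obs 6: x=0 → posterior Gamma(12, 14)
obs 7: x=2 → posterior Gamma(14, 15)

k = 2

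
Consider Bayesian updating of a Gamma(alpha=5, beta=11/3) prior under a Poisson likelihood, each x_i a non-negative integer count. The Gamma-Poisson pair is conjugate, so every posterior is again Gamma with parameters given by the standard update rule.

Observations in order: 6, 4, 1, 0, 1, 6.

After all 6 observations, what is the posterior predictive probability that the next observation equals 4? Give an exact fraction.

2613666476579327513789297004234744839775/21778071482940061661655974875633165533184

obs 1: x=6 → posterior Gamma(11, 14/3)
obs 2: x=4 → posterior Gamma(15, 17/3)
obs 3: x=1 → posterior Gamma(16, 20/3)
obs 4: x=0 → posterior Gamma(16, 23/3)
obs 5: x=1 → posterior Gamma(17, 26/3)
obs 6: x=6 → posterior Gamma(23, 29/3)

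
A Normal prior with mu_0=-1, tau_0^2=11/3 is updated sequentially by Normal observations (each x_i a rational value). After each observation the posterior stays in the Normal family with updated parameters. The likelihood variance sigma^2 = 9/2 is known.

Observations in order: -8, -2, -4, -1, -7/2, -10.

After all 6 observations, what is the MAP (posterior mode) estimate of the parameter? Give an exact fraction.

-218/53

obs 1: x=-8 → posterior Normal(-29/7, 99/49)
obs 2: x=-2 → posterior Normal(-247/71, 99/71)
obs 3: x=-4 → posterior Normal(-335/93, 33/31)
obs 4: x=-1 → posterior Normal(-357/115, 99/115)
obs 5: x=-7/2 → posterior Normal(-434/137, 99/137)
obs 6: x=-10 → posterior Normal(-218/53, 33/53)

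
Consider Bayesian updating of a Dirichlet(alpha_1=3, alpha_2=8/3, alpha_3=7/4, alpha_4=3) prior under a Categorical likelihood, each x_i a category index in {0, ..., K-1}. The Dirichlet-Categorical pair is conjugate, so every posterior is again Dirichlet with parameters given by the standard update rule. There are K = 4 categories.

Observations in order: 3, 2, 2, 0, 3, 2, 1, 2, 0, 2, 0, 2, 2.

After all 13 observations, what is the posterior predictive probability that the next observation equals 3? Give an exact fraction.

60/281

obs 1: x=3 → posterior Dirichlet(3, 8/3, 7/4, 4)
obs 2: x=2 → posterior Dirichlet(3, 8/3, 11/4, 4)
obs 3: x=2 → posterior Dirichlet(3, 8/3, 15/4, 4)
obs 4: x=0 → posterior Dirichlet(4, 8/3, 15/4, 4)
obs 5: x=3 → posterior Dirichlet(4, 8/3, 15/4, 5)
obs 6: x=2 → posterior Dirichlet(4, 8/3, 19/4, 5)
obs 7: x=1 → posterior Dirichlet(4, 11/3, 19/4, 5)
obs 8: x=2 → posterior Dirichlet(4, 11/3, 23/4, 5)
obs 9: x=0 → posterior Dirichlet(5, 11/3, 23/4, 5)
obs 10: x=2 → posterior Dirichlet(5, 11/3, 27/4, 5)
obs 11: x=0 → posterior Dirichlet(6, 11/3, 27/4, 5)
obs 12: x=2 → posterior Dirichlet(6, 11/3, 31/4, 5)
obs 13: x=2 → posterior Dirichlet(6, 11/3, 35/4, 5)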